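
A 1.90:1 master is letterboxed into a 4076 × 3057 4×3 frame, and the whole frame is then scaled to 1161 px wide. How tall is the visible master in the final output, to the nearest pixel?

In the 4076×3057 frame the master fills the width: height = 4076 / 1.900 ≈ 2145.26 px.
The frame scales by 1161/4076 = 0.2848; 2145.26 × 0.2848 ≈ 611.05 px.

611 px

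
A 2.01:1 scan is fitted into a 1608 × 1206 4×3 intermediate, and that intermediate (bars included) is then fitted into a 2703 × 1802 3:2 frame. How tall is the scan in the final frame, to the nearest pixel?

1195 px

First fit — 2.01:1 into 1608×1206 spans the width: 1608.00 × 800.00.
Second fit — the 4×3 canvas into 2703×1802 spans the height: 2402.67 × 1802.00 (×1.4942 from 1608×1206).
The scan scales with it: height 800.00 × 1.4942 ≈ 1195.36.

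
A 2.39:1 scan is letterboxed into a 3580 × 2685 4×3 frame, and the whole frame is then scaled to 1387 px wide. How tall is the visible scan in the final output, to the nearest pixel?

580 px

Fitted into 3580×2685, the scan spans the width; its height is 3580 / 2.390 ≈ 1497.91 px.
Scaling 3580 → 1387 is ×0.3874, so the height becomes 1497.91 × 0.3874 ≈ 580.33 px.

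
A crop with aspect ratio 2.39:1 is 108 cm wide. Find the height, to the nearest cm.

45 cm

At 2.39:1, 108 / 2.390 ≈ 45.19.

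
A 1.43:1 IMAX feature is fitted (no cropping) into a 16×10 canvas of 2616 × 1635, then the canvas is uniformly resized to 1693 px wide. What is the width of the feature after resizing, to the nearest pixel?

1513 px

In the 2616×1635 frame the feature fills the height: width = 1635 × 1.430 ≈ 2338.05 px.
The frame scales by 1693/2616 = 0.6472; 2338.05 × 0.6472 ≈ 1513.12 px.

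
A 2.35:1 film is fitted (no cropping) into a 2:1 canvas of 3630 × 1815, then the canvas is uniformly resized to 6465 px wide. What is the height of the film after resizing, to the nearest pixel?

2751 px

In the 3630×1815 frame the film fills the width: height = 3630 / 2.350 ≈ 1544.68 px.
Scaling 3630 → 6465 is ×1.7810, so the height becomes 1544.68 × 1.7810 ≈ 2751.06 px.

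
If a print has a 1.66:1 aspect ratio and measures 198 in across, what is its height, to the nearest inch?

198 / 1.660 = 119.28.

119 in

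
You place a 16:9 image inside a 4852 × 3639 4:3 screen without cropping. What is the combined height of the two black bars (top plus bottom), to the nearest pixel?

910 px

16:9 (1.778) > 4:3 (1.333), so the image fills the width.
That makes the image 2729.25 px tall (4852 × 9/16).
Leftover height: 3639 − 2729.25 = 909.75 px.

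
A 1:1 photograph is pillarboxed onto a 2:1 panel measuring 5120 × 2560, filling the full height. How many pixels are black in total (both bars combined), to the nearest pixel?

6553600 pixels

That makes the image 2560.0000 px wide (2560 × 1/1).
Leftover width: 5120 − 2560.0000 = 2560.0000 px.
Across the 2560-px span: 2560.0000 × 2560 ≈ 6553600 px.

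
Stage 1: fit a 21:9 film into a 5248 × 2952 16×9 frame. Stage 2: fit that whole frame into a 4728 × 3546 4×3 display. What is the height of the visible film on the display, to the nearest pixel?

2026 px

21:9 in 5248×2952: fills the width, so the film is 5248.00 × 2249.14.
Second fit — the 16×9 canvas into 4728×3546 spans the width: 4728.00 × 2659.50 (×0.9009 from 5248×2952).
So the film's height is 2249.14 × 0.9009 ≈ 2026.29.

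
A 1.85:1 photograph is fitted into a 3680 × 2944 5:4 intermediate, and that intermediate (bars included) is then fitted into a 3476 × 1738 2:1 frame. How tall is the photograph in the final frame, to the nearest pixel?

1.85:1 in 3680×2944: fills the width, so the photograph is 3680.00 × 1989.19.
5:4 in 3476×1738: fills the height, so the intermediate becomes 2172.50 × 1738.00 — a scale of ×0.5904.
So the photograph's height is 1989.19 × 0.5904 ≈ 1174.32.

1174 px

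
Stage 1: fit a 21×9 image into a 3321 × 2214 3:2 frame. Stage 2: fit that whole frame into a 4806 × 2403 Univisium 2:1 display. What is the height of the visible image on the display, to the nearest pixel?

First fit — 21×9 into 3321×2214 spans the width: 3321.00 × 1423.29.
The 3:2 canvas is height-limited in 4806×2403, giving 3604.50 × 2403.00; scale factor 1.0854.
Applying the same ×1.0854: 1423.29 → 1544.79.

1545 px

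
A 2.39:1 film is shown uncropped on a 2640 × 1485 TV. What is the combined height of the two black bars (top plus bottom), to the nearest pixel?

380 px

Since 2.390 > 1.778, the film is width-limited.
The film is 2640 / 2.390 ≈ 1104.60 px tall.
Leftover height: 1485 − 1104.60 = 380.40 px.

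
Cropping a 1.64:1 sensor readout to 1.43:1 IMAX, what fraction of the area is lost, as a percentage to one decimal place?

12.8%

The height stays; only width is cut (since 1.43:1 IMAX is narrower than 1.64:1).
Area ratio = (1.430)/(1.640) = 87.20%; the remaining 12.80% is cropped out.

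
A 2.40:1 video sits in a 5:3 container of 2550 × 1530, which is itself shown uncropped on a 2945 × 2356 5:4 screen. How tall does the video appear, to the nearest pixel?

First fit — 2.40:1 into 2550×1530 spans the width: 2550.00 × 1062.50.
Second fit — the 5:3 canvas into 2945×2356 spans the width: 2945.00 × 1767.00 (×1.1549 from 2550×1530).
The video scales with it: height 1062.50 × 1.1549 ≈ 1227.08.

1227 px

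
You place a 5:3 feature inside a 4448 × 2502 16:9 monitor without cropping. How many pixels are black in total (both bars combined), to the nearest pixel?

5:3 (1.667) < 16:9 (1.778), so the feature fills the height.
The feature is 2502 × 5/3 ≈ 4170.0000 px wide.
Black = 4448 − 4170.0000 = 278.0000 px.
Bar area = 278.0000 × 2502 ≈ 695556 px.

695556 pixels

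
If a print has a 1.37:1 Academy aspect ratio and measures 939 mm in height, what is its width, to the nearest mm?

At 1.37:1 Academy, 939 × 1.370 ≈ 1286.43.

1286 mm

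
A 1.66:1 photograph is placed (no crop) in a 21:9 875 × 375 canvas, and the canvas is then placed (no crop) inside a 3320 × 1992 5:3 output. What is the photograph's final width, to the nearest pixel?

First fit — 1.66:1 into 875×375 spans the height: 622.50 × 375.00.
The 21:9 canvas is width-limited in 3320×1992, giving 3320.00 × 1422.86; scale factor 3.7943.
So the photograph's width is 622.50 × 3.7943 ≈ 2361.94.

2362 px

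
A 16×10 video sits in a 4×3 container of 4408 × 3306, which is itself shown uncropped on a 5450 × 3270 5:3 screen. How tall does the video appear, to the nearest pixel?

2725 px

First fit — 16×10 into 4408×3306 spans the width: 4408.00 × 2755.00.
The 4×3 canvas is height-limited in 5450×3270, giving 4360.00 × 3270.00; scale factor 0.9891.
So the video's height is 2755.00 × 0.9891 ≈ 2725.00.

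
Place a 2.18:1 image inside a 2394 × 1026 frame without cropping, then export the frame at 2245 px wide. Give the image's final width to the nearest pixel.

2097 px

At 2394×1026 the image is height-limited, so width = 1026 × 2.180 ≈ 2236.68 px.
The frame scales by 2245/2394 = 0.9378; 2236.68 × 0.9378 ≈ 2097.47 px.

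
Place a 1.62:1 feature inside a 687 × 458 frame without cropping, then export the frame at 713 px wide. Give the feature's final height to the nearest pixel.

At 687×458 the feature is width-limited, so height = 687 / 1.620 ≈ 424.07 px.
The frame scales by 713/687 = 1.0378; 424.07 × 1.0378 ≈ 440.12 px.

440 px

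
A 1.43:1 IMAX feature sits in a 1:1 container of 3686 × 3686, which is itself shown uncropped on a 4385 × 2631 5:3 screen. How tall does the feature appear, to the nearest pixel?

1840 px

First fit — 1.43:1 IMAX into 3686×3686 spans the width: 3686.00 × 2577.62.
1:1 in 4385×2631: fills the height, so the intermediate becomes 2631.00 × 2631.00 — a scale of ×0.7138.
Applying the same ×0.7138: 2577.62 → 1839.86.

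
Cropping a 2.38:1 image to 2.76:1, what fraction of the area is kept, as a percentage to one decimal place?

86.2%

Going from 2.38:1 to 2.76:1 means cutting height while keeping width.
(2.380)/(2.760) ≈ 0.862 of the area survives.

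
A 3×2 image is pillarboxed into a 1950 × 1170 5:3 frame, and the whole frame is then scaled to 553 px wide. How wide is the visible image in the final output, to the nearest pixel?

498 px

In the 1950×1170 frame the image fills the height: width = 1170 × 3/2 ≈ 1755.00 px.
The frame scales by 553/1950 = 0.2836; 1755.00 × 0.2836 ≈ 497.70 px.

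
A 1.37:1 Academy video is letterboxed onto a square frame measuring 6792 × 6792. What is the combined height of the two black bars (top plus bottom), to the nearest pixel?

Since 1.370 > 1.000, the video is width-limited.
The video is 6792 / 1.370 ≈ 4957.66 px tall.
Leftover height: 6792 − 4957.66 = 1834.34 px.

1834 px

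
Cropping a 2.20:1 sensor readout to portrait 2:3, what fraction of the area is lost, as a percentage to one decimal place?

The height stays; only width is cut (since portrait 2:3 is narrower than 2.20:1).
Area ratio = (0.667)/(2.200) = 30.30%; the remaining 69.70% is cropped out.

69.7%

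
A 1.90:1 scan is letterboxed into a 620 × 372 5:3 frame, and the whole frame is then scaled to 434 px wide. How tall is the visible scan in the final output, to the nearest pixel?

In the 620×372 frame the scan fills the width: height = 620 / 1.900 ≈ 326.32 px.
Scaling 620 → 434 is ×0.7000, so the height becomes 326.32 × 0.7000 ≈ 228.42 px.

228 px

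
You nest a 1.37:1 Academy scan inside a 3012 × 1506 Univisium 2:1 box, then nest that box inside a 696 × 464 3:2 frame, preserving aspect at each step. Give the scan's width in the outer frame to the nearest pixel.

Inside the 3012×1506 canvas the scan is height-limited at 2063.22 × 1506.00.
Univisium 2:1 in 696×464: fills the width, so the intermediate becomes 696.00 × 348.00 — a scale of ×0.2311.
So the scan's width is 2063.22 × 0.2311 ≈ 476.76.

477 px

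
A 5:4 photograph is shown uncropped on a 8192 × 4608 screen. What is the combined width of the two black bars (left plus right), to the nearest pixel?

5:4 (1.250) < 16×9 (1.778), so the photograph fills the height.
Content width = 4608 × 5/4 ≈ 5760.00 px.
Leftover width: 8192 − 5760.00 = 2432.00 px.

2432 px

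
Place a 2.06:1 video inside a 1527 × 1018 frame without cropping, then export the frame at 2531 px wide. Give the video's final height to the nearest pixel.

1229 px

Fitted into 1527×1018, the video spans the width; its height is 1527 / 2.060 ≈ 741.26 px.
The frame scales by 2531/1527 = 1.6575; 741.26 × 1.6575 ≈ 1228.64 px.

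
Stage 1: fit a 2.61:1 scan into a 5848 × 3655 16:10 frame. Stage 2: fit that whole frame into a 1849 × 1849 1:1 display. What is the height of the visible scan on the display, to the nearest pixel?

2.61:1 in 5848×3655: fills the width, so the scan is 5848.00 × 2240.61.
Second fit — the 16:10 canvas into 1849×1849 spans the width: 1849.00 × 1155.62 (×0.3162 from 5848×3655).
So the scan's height is 2240.61 × 0.3162 ≈ 708.43.

708 px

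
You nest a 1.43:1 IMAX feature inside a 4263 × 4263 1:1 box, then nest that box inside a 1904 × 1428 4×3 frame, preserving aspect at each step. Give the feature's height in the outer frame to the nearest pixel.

First fit — 1.43:1 IMAX into 4263×4263 spans the width: 4263.00 × 2981.12.
Second fit — the 1:1 canvas into 1904×1428 spans the height: 1428.00 × 1428.00 (×0.3350 from 4263×4263).
The feature scales with it: height 2981.12 × 0.3350 ≈ 998.60.

999 px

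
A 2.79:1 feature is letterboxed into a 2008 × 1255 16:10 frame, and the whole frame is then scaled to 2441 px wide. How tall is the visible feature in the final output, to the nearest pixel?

875 px

In the 2008×1255 frame the feature fills the width: height = 2008 / 2.790 ≈ 719.71 px.
The frame scales by 2441/2008 = 1.2156; 719.71 × 1.2156 ≈ 874.91 px.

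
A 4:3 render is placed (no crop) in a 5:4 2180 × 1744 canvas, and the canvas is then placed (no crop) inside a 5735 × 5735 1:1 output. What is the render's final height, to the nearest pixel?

4:3 in 2180×1744: fills the width, so the render is 2180.00 × 1635.00.
5:4 in 5735×5735: fills the width, so the intermediate becomes 5735.00 × 4588.00 — a scale of ×2.6307.
Applying the same ×2.6307: 1635.00 → 4301.25.

4301 px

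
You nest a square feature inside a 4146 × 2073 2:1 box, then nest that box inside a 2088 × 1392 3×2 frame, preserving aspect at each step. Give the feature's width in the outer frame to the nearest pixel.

First fit — square into 4146×2073 spans the height: 2073.00 × 2073.00.
Second fit — the 2:1 canvas into 2088×1392 spans the width: 2088.00 × 1044.00 (×0.5036 from 4146×2073).
The feature scales with it: width 2073.00 × 0.5036 ≈ 1044.00.

1044 px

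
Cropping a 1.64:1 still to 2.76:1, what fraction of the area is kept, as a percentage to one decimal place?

59.4%

2.76:1 is wider than 1.64:1, so the crop keeps the full width and trims the height.
(1.640)/(2.760) ≈ 0.594 of the area survives.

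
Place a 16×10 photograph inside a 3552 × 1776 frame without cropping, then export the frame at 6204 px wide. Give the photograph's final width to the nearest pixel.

Fitted into 3552×1776, the photograph spans the height; its width is 1776 × 16/10 ≈ 2841.60 px.
Resizing to 6204 px wide multiplies everything by 1.7466: 2841.60 → 4963.20 px.

4963 px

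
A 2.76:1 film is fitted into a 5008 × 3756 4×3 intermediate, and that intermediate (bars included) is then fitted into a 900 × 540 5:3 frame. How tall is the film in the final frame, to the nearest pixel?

261 px

First fit — 2.76:1 into 5008×3756 spans the width: 5008.00 × 1814.49.
4×3 in 900×540: fills the height, so the intermediate becomes 720.00 × 540.00 — a scale of ×0.1438.
The film scales with it: height 1814.49 × 0.1438 ≈ 260.87.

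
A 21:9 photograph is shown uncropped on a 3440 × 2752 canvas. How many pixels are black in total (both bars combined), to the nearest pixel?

4395337 pixels

Since 2.333 > 1.250, the photograph is width-limited.
Content height = 3440 × 9/21 ≈ 1474.2857 px.
Black = 2752 − 1474.2857 = 1277.7143 px.
That's 1277.7143 × 3440 ≈ 4395337 black pixels.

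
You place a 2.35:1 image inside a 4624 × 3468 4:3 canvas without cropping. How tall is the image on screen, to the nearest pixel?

1968 px

2.35:1 is wider than 4:3, so it spans the full width.
The image is 4624 / 2.350 ≈ 1967.66 px tall.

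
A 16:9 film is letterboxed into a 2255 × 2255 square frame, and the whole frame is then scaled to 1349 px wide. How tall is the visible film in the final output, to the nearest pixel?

In the 2255×2255 frame the film fills the width: height = 2255 × 9/16 ≈ 1268.44 px.
Scaling 2255 → 1349 is ×0.5982, so the height becomes 1268.44 × 0.5982 ≈ 758.81 px.

759 px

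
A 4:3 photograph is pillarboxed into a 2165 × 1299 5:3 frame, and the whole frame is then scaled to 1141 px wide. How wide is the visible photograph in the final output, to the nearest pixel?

913 px

At 2165×1299 the photograph is height-limited, so width = 1299 × 4/3 ≈ 1732.00 px.
The frame scales by 1141/2165 = 0.5270; 1732.00 × 0.5270 ≈ 912.80 px.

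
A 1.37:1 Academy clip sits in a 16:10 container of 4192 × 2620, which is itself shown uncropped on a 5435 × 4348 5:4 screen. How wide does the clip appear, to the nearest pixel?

4654 px

Inside the 4192×2620 canvas the clip is height-limited at 3589.40 × 2620.00.
The 16:10 canvas is width-limited in 5435×4348, giving 5435.00 × 3396.88; scale factor 1.2965.
The clip scales with it: width 3589.40 × 1.2965 ≈ 4653.72.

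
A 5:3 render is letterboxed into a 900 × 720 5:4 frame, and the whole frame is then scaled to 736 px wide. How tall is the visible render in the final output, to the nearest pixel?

At 900×720 the render is width-limited, so height = 900 × 3/5 ≈ 540.00 px.
Resizing to 736 px wide multiplies everything by 0.8178: 540.00 → 441.60 px.

442 px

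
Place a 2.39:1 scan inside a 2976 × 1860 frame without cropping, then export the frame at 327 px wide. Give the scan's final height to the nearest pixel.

Fitted into 2976×1860, the scan spans the width; its height is 2976 / 2.390 ≈ 1245.19 px.
Scaling 2976 → 327 is ×0.1099, so the height becomes 1245.19 × 0.1099 ≈ 136.82 px.

137 px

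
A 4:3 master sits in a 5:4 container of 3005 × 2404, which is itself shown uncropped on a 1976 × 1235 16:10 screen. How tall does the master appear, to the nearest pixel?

1158 px

First fit — 4:3 into 3005×2404 spans the width: 3005.00 × 2253.75.
5:4 in 1976×1235: fills the height, so the intermediate becomes 1543.75 × 1235.00 — a scale of ×0.5137.
The master scales with it: height 2253.75 × 0.5137 ≈ 1157.81.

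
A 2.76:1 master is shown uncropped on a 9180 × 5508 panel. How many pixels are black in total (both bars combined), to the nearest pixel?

20029962 pixels

2.76:1 (2.760) > 5:3 (1.667), so the master fills the width.
That makes the image 3326.0870 px tall (9180 / 2.760).
Leftover height: 5508 − 3326.0870 = 2181.9130 px.
That's 2181.9130 × 9180 ≈ 20029962 black pixels.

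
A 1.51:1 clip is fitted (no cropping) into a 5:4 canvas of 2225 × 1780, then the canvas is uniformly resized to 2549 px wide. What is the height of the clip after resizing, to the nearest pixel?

In the 2225×1780 frame the clip fills the width: height = 2225 / 1.510 ≈ 1473.51 px.
The frame scales by 2549/2225 = 1.1456; 1473.51 × 1.1456 ≈ 1688.08 px.

1688 px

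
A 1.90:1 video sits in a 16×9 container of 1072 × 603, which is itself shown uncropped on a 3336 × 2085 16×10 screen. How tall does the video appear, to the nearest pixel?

1756 px

Inside the 1072×603 canvas the video is width-limited at 1072.00 × 564.21.
16×9 in 3336×2085: fills the width, so the intermediate becomes 3336.00 × 1876.50 — a scale of ×3.1119.
Applying the same ×3.1119: 564.21 → 1755.79.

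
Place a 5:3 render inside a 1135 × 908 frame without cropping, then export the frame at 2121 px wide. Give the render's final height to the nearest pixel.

Fitted into 1135×908, the render spans the width; its height is 1135 × 3/5 ≈ 681.00 px.
Scaling 1135 → 2121 is ×1.8687, so the height becomes 681.00 × 1.8687 ≈ 1272.60 px.

1273 px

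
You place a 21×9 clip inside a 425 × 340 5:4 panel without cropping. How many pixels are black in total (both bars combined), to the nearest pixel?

21×9 is wider than 5:4, so it spans the full width.
Content height = 425 × 9/21 ≈ 182.1429 px.
Black = 340 − 182.1429 = 157.8571 px.
That's 157.8571 × 425 ≈ 67089 black pixels.

67089 pixels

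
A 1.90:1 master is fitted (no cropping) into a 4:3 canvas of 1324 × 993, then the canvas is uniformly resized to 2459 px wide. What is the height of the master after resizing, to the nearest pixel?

In the 1324×993 frame the master fills the width: height = 1324 / 1.900 ≈ 696.84 px.
The frame scales by 2459/1324 = 1.8573; 696.84 × 1.8573 ≈ 1294.21 px.

1294 px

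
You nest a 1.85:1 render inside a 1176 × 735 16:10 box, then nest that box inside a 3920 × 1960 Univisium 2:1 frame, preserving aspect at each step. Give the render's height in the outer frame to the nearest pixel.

First fit — 1.85:1 into 1176×735 spans the width: 1176.00 × 635.68.
The 16:10 canvas is height-limited in 3920×1960, giving 3136.00 × 1960.00; scale factor 2.6667.
The render scales with it: height 635.68 × 2.6667 ≈ 1695.14.

1695 px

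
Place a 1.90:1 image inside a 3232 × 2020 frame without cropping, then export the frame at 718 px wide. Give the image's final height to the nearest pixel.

378 px

Fitted into 3232×2020, the image spans the width; its height is 3232 / 1.900 ≈ 1701.05 px.
The frame scales by 718/3232 = 0.2222; 1701.05 × 0.2222 ≈ 377.89 px.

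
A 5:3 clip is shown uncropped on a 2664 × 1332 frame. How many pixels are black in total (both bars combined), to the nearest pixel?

Since 1.667 < 2.000, the clip is height-limited.
The clip is 1332 × 5/3 ≈ 2220.0000 px wide.
Black = 2664 − 2220.0000 = 444.0000 px.
Across the 1332-px span: 444.0000 × 1332 ≈ 591408 px.

591408 pixels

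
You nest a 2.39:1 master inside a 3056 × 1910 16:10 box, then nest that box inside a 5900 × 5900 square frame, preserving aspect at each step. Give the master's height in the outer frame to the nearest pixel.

2469 px

2.39:1 in 3056×1910: fills the width, so the master is 3056.00 × 1278.66.
Second fit — the 16:10 canvas into 5900×5900 spans the width: 5900.00 × 3687.50 (×1.9306 from 3056×1910).
The master scales with it: height 1278.66 × 1.9306 ≈ 2468.62.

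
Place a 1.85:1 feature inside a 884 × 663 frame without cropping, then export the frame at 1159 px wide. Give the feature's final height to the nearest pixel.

626 px

In the 884×663 frame the feature fills the width: height = 884 / 1.850 ≈ 477.84 px.
The frame scales by 1159/884 = 1.3111; 477.84 × 1.3111 ≈ 626.49 px.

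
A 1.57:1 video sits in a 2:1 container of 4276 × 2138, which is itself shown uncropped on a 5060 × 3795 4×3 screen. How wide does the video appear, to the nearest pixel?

First fit — 1.57:1 into 4276×2138 spans the height: 3356.66 × 2138.00.
2:1 in 5060×3795: fills the width, so the intermediate becomes 5060.00 × 2530.00 — a scale of ×1.1833.
Applying the same ×1.1833: 3356.66 → 3972.10.

3972 px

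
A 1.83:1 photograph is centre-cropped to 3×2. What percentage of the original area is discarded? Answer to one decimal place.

Going from 1.83:1 to 3×2 means cutting width while keeping height.
Fraction kept = (1.500)/(1.830) ≈ 81.97%, so 18.03% is lost.

18.0%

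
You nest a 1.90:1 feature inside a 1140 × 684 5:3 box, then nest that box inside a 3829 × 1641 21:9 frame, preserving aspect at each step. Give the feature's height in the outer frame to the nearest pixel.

1.90:1 in 1140×684: fills the width, so the feature is 1140.00 × 600.00.
5:3 in 3829×1641: fills the height, so the intermediate becomes 2735.00 × 1641.00 — a scale of ×2.3991.
The feature scales with it: height 600.00 × 2.3991 ≈ 1439.47.

1439 px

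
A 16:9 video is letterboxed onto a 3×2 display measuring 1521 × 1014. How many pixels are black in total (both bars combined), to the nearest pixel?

Since 1.778 > 1.500, the video is width-limited.
That makes the image 855.5625 px tall (1521 × 9/16).
1014 − 855.5625 = 158.4375 px of bars.
Bar area = 158.4375 × 1521 ≈ 240983 px.

240983 pixels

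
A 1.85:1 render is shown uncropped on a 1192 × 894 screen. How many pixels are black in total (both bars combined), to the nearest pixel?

1.85:1 (1.850) > 4:3 (1.333), so the render fills the width.
That makes the image 644.3243 px tall (1192 / 1.850).
Black = 894 − 644.3243 = 249.6757 px.
Bar area = 249.6757 × 1192 ≈ 297613 px.

297613 pixels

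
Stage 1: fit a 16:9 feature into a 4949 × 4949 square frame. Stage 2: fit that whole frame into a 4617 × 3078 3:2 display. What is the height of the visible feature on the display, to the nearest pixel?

1731 px

16:9 in 4949×4949: fills the width, so the feature is 4949.00 × 2783.81.
The square canvas is height-limited in 4617×3078, giving 3078.00 × 3078.00; scale factor 0.6219.
The feature scales with it: height 2783.81 × 0.6219 ≈ 1731.38.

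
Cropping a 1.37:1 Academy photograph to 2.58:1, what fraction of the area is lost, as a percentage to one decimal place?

2.58:1 is wider than 1.37:1 Academy, so the crop keeps the full width and trims the height.
Fraction kept = (1.370)/(2.580) ≈ 53.10%, so 46.90% is lost.

46.9%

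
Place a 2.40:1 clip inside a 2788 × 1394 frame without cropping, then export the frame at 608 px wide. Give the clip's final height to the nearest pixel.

253 px

In the 2788×1394 frame the clip fills the width: height = 2788 / 2.400 ≈ 1161.67 px.
Resizing to 608 px wide multiplies everything by 0.2181: 1161.67 → 253.33 px.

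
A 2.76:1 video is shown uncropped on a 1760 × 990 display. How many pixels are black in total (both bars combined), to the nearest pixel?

620081 pixels

Since 2.760 > 1.778, the video is width-limited.
Content height = 1760 / 2.760 ≈ 637.6812 px.
990 − 637.6812 = 352.3188 px of bars.
That's 352.3188 × 1760 ≈ 620081 black pixels.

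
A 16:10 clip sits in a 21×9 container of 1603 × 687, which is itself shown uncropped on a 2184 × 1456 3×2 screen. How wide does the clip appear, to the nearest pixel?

1498 px

First fit — 16:10 into 1603×687 spans the height: 1099.20 × 687.00.
Second fit — the 21×9 canvas into 2184×1456 spans the width: 2184.00 × 936.00 (×1.3624 from 1603×687).
Applying the same ×1.3624: 1099.20 → 1497.60.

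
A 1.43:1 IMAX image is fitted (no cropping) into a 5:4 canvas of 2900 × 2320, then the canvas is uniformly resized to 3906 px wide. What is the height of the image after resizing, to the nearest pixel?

2731 px

At 2900×2320 the image is width-limited, so height = 2900 / 1.430 ≈ 2027.97 px.
The frame scales by 3906/2900 = 1.3469; 2027.97 × 1.3469 ≈ 2731.47 px.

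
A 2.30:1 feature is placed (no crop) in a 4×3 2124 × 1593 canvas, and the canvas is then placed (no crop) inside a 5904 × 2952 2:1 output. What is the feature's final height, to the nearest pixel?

First fit — 2.30:1 into 2124×1593 spans the width: 2124.00 × 923.48.
4×3 in 5904×2952: fills the height, so the intermediate becomes 3936.00 × 2952.00 — a scale of ×1.8531.
Applying the same ×1.8531: 923.48 → 1711.30.

1711 px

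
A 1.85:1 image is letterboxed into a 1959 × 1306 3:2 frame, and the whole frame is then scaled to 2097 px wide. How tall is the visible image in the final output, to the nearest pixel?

In the 1959×1306 frame the image fills the width: height = 1959 / 1.850 ≈ 1058.92 px.
Scaling 1959 → 2097 is ×1.0704, so the height becomes 1058.92 × 1.0704 ≈ 1133.51 px.

1134 px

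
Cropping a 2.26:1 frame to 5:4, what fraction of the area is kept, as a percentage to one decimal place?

55.3%

The height stays; only width is cut (since 5:4 is narrower than 2.26:1).
(1.250)/(2.260) ≈ 0.553 of the area survives.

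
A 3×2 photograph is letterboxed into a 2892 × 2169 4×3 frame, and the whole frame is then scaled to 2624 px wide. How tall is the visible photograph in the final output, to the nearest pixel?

In the 2892×2169 frame the photograph fills the width: height = 2892 × 2/3 ≈ 1928.00 px.
Scaling 2892 → 2624 is ×0.9073, so the height becomes 1928.00 × 0.9073 ≈ 1749.33 px.

1749 px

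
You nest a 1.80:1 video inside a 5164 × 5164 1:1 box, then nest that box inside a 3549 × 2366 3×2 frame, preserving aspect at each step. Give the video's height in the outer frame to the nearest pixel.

1314 px

Inside the 5164×5164 canvas the video is width-limited at 5164.00 × 2868.89.
The 1:1 canvas is height-limited in 3549×2366, giving 2366.00 × 2366.00; scale factor 0.4582.
Applying the same ×0.4582: 2868.89 → 1314.44.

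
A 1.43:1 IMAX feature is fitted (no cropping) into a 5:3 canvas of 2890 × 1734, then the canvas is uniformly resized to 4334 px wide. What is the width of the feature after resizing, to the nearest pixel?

Fitted into 2890×1734, the feature spans the height; its width is 1734 × 1.430 ≈ 2479.62 px.
Resizing to 4334 px wide multiplies everything by 1.4997: 2479.62 → 3718.57 px.

3719 px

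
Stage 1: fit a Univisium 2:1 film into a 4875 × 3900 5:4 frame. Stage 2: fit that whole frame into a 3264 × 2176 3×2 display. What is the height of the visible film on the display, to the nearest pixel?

1360 px

Inside the 4875×3900 canvas the film is width-limited at 4875.00 × 2437.50.
5:4 in 3264×2176: fills the height, so the intermediate becomes 2720.00 × 2176.00 — a scale of ×0.5579.
Applying the same ×0.5579: 2437.50 → 1360.00.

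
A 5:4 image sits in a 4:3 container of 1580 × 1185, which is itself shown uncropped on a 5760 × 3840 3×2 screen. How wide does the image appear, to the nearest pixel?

4800 px

First fit — 5:4 into 1580×1185 spans the height: 1481.25 × 1185.00.
Second fit — the 4:3 canvas into 5760×3840 spans the height: 5120.00 × 3840.00 (×3.2405 from 1580×1185).
Applying the same ×3.2405: 1481.25 → 4800.00.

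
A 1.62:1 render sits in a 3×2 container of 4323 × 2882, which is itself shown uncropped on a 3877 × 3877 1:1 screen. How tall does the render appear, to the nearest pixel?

First fit — 1.62:1 into 4323×2882 spans the width: 4323.00 × 2668.52.
The 3×2 canvas is width-limited in 3877×3877, giving 3877.00 × 2584.67; scale factor 0.8968.
The render scales with it: height 2668.52 × 0.8968 ≈ 2393.21.

2393 px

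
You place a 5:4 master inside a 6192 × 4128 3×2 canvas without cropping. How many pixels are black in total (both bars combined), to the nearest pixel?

5:4 (1.250) < 3×2 (1.500), so the master fills the height.
That makes the image 5160.0000 px wide (4128 × 5/4).
Black = 6192 − 5160.0000 = 1032.0000 px.
Across the 4128-px span: 1032.0000 × 4128 ≈ 4260096 px.

4260096 pixels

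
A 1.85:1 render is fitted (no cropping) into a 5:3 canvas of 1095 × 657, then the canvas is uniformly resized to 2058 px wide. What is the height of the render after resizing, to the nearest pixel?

1112 px

In the 1095×657 frame the render fills the width: height = 1095 / 1.850 ≈ 591.89 px.
The frame scales by 2058/1095 = 1.8795; 591.89 × 1.8795 ≈ 1112.43 px.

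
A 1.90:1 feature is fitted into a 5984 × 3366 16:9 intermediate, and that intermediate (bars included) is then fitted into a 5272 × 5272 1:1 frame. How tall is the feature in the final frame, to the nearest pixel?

First fit — 1.90:1 into 5984×3366 spans the width: 5984.00 × 3149.47.
The 16:9 canvas is width-limited in 5272×5272, giving 5272.00 × 2965.50; scale factor 0.8810.
Applying the same ×0.8810: 3149.47 → 2774.74.

2775 px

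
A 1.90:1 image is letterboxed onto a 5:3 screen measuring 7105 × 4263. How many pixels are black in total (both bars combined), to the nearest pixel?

1.90:1 is wider than 5:3, so it spans the full width.
The image is 7105 / 1.900 ≈ 3739.4737 px tall.
Black = 4263 − 3739.4737 = 523.5263 px.
Across the 7105-px span: 523.5263 × 7105 ≈ 3719654 px.

3719654 pixels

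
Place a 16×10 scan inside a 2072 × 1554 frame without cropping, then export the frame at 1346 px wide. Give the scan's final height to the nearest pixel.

In the 2072×1554 frame the scan fills the width: height = 2072 × 10/16 ≈ 1295.00 px.
The frame scales by 1346/2072 = 0.6496; 1295.00 × 0.6496 ≈ 841.25 px.

841 px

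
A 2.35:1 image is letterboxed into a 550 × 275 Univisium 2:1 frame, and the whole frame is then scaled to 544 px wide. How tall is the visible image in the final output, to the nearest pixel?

231 px

In the 550×275 frame the image fills the width: height = 550 / 2.350 ≈ 234.04 px.
Resizing to 544 px wide multiplies everything by 0.9891: 234.04 → 231.49 px.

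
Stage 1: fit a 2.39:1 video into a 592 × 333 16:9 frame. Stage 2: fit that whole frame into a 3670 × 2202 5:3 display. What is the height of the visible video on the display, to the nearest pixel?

1536 px

Inside the 592×333 canvas the video is width-limited at 592.00 × 247.70.
The 16:9 canvas is width-limited in 3670×2202, giving 3670.00 × 2064.38; scale factor 6.1993.
Applying the same ×6.1993: 247.70 → 1535.56.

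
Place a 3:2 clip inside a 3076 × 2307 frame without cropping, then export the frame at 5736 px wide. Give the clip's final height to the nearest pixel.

In the 3076×2307 frame the clip fills the width: height = 3076 × 2/3 ≈ 2050.67 px.
Scaling 3076 → 5736 is ×1.8648, so the height becomes 2050.67 × 1.8648 ≈ 3824.00 px.

3824 px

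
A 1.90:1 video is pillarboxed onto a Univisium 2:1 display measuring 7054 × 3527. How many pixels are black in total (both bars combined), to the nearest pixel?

1243973 pixels

1.90:1 (1.900) < Univisium 2:1 (2.000), so the video fills the height.
Content width = 3527 × 1.900 ≈ 6701.3000 px.
Black = 7054 − 6701.3000 = 352.7000 px.
Bar area = 352.7000 × 3527 ≈ 1243973 px.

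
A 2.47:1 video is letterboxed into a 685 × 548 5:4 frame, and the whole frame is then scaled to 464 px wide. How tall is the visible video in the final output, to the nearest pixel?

At 685×548 the video is width-limited, so height = 685 / 2.470 ≈ 277.33 px.
The frame scales by 464/685 = 0.6774; 277.33 × 0.6774 ≈ 187.85 px.

188 px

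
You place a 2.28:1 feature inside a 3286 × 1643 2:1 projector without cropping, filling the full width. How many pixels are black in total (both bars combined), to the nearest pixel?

663023 pixels

That makes the image 1441.2281 px tall (3286 / 2.280).
1643 − 1441.2281 = 201.7719 px of bars.
Bar area = 201.7719 × 3286 ≈ 663023 px.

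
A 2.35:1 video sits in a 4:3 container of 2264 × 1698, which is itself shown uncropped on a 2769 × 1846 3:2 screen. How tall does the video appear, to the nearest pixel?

First fit — 2.35:1 into 2264×1698 spans the width: 2264.00 × 963.40.
Second fit — the 4:3 canvas into 2769×1846 spans the height: 2461.33 × 1846.00 (×1.0872 from 2264×1698).
So the video's height is 963.40 × 1.0872 ≈ 1047.38.

1047 px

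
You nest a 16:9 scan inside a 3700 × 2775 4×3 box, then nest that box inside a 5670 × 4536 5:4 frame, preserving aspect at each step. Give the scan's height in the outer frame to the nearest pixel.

3189 px

16:9 in 3700×2775: fills the width, so the scan is 3700.00 × 2081.25.
The 4×3 canvas is width-limited in 5670×4536, giving 5670.00 × 4252.50; scale factor 1.5324.
The scan scales with it: height 2081.25 × 1.5324 ≈ 3189.38.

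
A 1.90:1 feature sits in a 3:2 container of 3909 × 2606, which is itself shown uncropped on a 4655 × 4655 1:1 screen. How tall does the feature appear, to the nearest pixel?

2450 px

First fit — 1.90:1 into 3909×2606 spans the width: 3909.00 × 2057.37.
The 3:2 canvas is width-limited in 4655×4655, giving 4655.00 × 3103.33; scale factor 1.1908.
The feature scales with it: height 2057.37 × 1.1908 ≈ 2450.00.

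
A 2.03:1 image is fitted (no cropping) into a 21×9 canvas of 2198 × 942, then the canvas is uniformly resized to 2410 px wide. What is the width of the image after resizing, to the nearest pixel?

2097 px

In the 2198×942 frame the image fills the height: width = 942 × 2.030 ≈ 1912.26 px.
Resizing to 2410 px wide multiplies everything by 1.0965: 1912.26 → 2096.70 px.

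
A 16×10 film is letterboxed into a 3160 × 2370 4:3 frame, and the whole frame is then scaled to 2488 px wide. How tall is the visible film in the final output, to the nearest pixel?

In the 3160×2370 frame the film fills the width: height = 3160 × 10/16 ≈ 1975.00 px.
The frame scales by 2488/3160 = 0.7873; 1975.00 × 0.7873 ≈ 1555.00 px.

1555 px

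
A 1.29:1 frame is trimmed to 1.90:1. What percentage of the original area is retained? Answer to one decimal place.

67.9%

1.90:1 is wider than 1.29:1, so the crop keeps the full width and trims the height.
(1.290)/(1.900) ≈ 0.679 of the area survives.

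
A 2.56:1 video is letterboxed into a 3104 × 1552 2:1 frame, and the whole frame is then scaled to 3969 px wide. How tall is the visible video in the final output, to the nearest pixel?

In the 3104×1552 frame the video fills the width: height = 3104 / 2.560 ≈ 1212.50 px.
Scaling 3104 → 3969 is ×1.2787, so the height becomes 1212.50 × 1.2787 ≈ 1550.39 px.

1550 px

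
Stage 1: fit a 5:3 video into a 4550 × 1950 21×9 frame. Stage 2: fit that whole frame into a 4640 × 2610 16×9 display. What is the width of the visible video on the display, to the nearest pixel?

3314 px

First fit — 5:3 into 4550×1950 spans the height: 3250.00 × 1950.00.
Second fit — the 21×9 canvas into 4640×2610 spans the width: 4640.00 × 1988.57 (×1.0198 from 4550×1950).
So the video's width is 3250.00 × 1.0198 ≈ 3314.29.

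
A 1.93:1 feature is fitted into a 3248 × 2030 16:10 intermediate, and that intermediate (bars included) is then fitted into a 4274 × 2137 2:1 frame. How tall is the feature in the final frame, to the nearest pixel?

Inside the 3248×2030 canvas the feature is width-limited at 3248.00 × 1682.90.
Second fit — the 16:10 canvas into 4274×2137 spans the height: 3419.20 × 2137.00 (×1.0527 from 3248×2030).
Applying the same ×1.0527: 1682.90 → 1771.61.

1772 px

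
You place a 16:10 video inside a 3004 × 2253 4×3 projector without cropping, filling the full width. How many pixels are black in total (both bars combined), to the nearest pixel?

1128002 pixels

That makes the image 1877.5000 px tall (3004 × 10/16).
2253 − 1877.5000 = 375.5000 px of bars.
That's 375.5000 × 3004 ≈ 1128002 black pixels.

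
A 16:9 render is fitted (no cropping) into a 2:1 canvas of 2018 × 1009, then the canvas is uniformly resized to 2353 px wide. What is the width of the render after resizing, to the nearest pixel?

2092 px

In the 2018×1009 frame the render fills the height: width = 1009 × 16/9 ≈ 1793.78 px.
The frame scales by 2353/2018 = 1.1660; 1793.78 × 1.1660 ≈ 2091.56 px.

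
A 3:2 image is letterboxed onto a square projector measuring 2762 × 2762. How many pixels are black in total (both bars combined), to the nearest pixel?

3:2 (1.500) > square (1.000), so the image fills the width.
That makes the image 1841.3333 px tall (2762 × 2/3).
Leftover height: 2762 − 1841.3333 = 920.6667 px.
Across the 2762-px span: 920.6667 × 2762 ≈ 2542881 px.

2542881 pixels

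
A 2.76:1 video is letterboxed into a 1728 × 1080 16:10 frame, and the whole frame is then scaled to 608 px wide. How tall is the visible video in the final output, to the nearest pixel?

In the 1728×1080 frame the video fills the width: height = 1728 / 2.760 ≈ 626.09 px.
The frame scales by 608/1728 = 0.3519; 626.09 × 0.3519 ≈ 220.29 px.

220 px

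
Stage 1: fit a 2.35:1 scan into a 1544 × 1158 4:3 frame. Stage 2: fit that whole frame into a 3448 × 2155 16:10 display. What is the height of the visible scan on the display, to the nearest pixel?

1223 px

2.35:1 in 1544×1158: fills the width, so the scan is 1544.00 × 657.02.
4:3 in 3448×2155: fills the height, so the intermediate becomes 2873.33 × 2155.00 — a scale of ×1.8610.
The scan scales with it: height 657.02 × 1.8610 ≈ 1222.70.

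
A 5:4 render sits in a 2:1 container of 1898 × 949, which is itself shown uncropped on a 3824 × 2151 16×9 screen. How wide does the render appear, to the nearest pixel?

First fit — 5:4 into 1898×949 spans the height: 1186.25 × 949.00.
2:1 in 3824×2151: fills the width, so the intermediate becomes 3824.00 × 1912.00 — a scale of ×2.0148.
The render scales with it: width 1186.25 × 2.0148 ≈ 2390.00.

2390 px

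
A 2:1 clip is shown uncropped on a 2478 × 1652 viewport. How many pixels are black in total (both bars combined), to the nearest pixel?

2:1 is wider than 3:2, so it spans the full width.
That makes the image 1239.0000 px tall (2478 × 1/2).
1652 − 1239.0000 = 413.0000 px of bars.
That's 413.0000 × 2478 ≈ 1023414 black pixels.

1023414 pixels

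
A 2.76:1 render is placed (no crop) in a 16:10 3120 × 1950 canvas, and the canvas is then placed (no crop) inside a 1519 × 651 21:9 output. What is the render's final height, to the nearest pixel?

377 px

Inside the 3120×1950 canvas the render is width-limited at 3120.00 × 1130.43.
The 16:10 canvas is height-limited in 1519×651, giving 1041.60 × 651.00; scale factor 0.3338.
Applying the same ×0.3338: 1130.43 → 377.39.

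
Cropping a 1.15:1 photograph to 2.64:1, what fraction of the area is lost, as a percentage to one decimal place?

The width stays; only height is cut (since 2.64:1 is wider than 1.15:1).
(1.150)/(2.640) ≈ 0.436 of the area survives, leaving 56.44% discarded.

56.4%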